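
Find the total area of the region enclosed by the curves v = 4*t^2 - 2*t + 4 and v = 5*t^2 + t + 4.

9/2

Set the curves equal: 4*t^2 - 2*t + 4 = 5*t^2 + t + 4, so -t^2 - 3*t = 0, which factors as -t*(t + 3) = 0. The curves meet at t = -3, 0.
On [-3, 0], v = 4*t^2 - 2*t + 4 is on top; that piece has area ∫[-3,0] (-t^2 - 3*t) dt = 9/2.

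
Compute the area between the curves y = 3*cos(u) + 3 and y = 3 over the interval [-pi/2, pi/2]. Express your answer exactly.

On [-pi/2, pi/2], (3*cos(u) + 3) - (3) = 3*cos(u) is ≥ 0 throughout, so the area is a single integral of |3*cos(u)|.
∫[-pi/2,pi/2] (3*cos(u)) du = 6.

6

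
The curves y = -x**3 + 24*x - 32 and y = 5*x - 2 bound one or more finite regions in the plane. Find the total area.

517/2

Set the curves equal: -x**3 + 24*x - 32 = 5*x - 2, so -x**3 + 19*x - 30 = 0, which factors as -(x - 3)*(x - 2)*(x + 5) = 0. The curves meet at x = -5, 2, 3.
On [-5, 2], y = 5*x - 2 is on top; that piece has area ∫[-5,2] (-(-x**3 + 19*x - 30)) dx = 1029/4.
On [2, 3], y = -x**3 + 24*x - 32 is on top; that piece has area ∫[2,3] (-x**3 + 19*x - 30) dx = 5/4.
Total enclosed area = 1029/4 + 5/4 = 517/2.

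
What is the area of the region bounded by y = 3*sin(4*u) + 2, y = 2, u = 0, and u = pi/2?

3

The difference (3*sin(4*u) + 2) - (2) = 3*sin(4*u) changes sign at u = pi/4 inside [0, pi/2], so split the integral there.
∫[0,pi/4] (3*sin(4*u)) du = 3/2.
∫[pi/4,pi/2] (3*sin(4*u)) du = -3/2; the area of that piece is 3/2.
Total area = 3/2 + 3/2 = 3.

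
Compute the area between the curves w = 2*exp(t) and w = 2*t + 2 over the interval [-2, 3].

On [-2, 3], (2*exp(t)) - (2*t + 2) = -2*t + 2*exp(t) - 2 is ≥ 0 throughout, so the area is a single integral of |-2*t + 2*exp(t) - 2|.
∫[-2,3] (-2*t + 2*exp(t) - 2) dt = -15 - 2*exp(-2) + 2*exp(3).

-15 - 2*exp(-2) + 2*exp(3)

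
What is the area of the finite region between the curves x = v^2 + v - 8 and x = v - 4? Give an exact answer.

32/3

Both boundary curves give x as a function of v, so integrate with respect to v. Setting them equal: v^2 - 4 = 0, i.e. (v - 2)*(v + 2) = 0, so they meet at v = -2, 2.
For v in [-2, 2], x = v^2 + v - 8 is on the left; area = ∫[-2,2] (-(v^2 - 4)) dv = 32/3.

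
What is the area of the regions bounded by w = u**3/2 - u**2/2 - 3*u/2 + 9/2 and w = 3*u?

74/3

Set the curves equal: u**3/2 - u**2/2 - 3*u/2 + 9/2 = 3*u, so u**3/2 - u**2/2 - 9*u/2 + 9/2 = 0, which factors as (u - 3)*(u - 1)*(u + 3)/2 = 0. The curves meet at u = -3, 1, 3.
On [-3, 1], w = u**3/2 - u**2/2 - 3*u/2 + 9/2 is on top; that piece has area ∫[-3,1] (u**3/2 - u**2/2 - 9*u/2 + 9/2) du = 64/3.
On [1, 3], w = 3*u is on top; that piece has area ∫[1,3] (-(u**3/2 - u**2/2 - 9*u/2 + 9/2)) du = 10/3.
Total enclosed area = 64/3 + 10/3 = 74/3.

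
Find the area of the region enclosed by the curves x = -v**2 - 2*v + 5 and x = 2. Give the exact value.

32/3

Both boundary curves give x as a function of v, so integrate with respect to v. Setting them equal: -v**2 - 2*v + 3 = 0, i.e. -(v - 1)*(v + 3) = 0, so they meet at v = -3, 1.
For v in [-3, 1], x = -v**2 - 2*v + 5 is on the right; area = ∫[-3,1] (-v**2 - 2*v + 3) dv = 32/3.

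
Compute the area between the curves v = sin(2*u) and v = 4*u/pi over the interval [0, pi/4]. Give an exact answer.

1/2 - pi/8

On [0, pi/4], (sin(2*u)) - (4*u/pi) = -4*u/pi + sin(2*u) is ≥ 0 throughout, so the area is a single integral of |-4*u/pi + sin(2*u)|.
∫[0,pi/4] (-4*u/pi + sin(2*u)) du = 1/2 - pi/8.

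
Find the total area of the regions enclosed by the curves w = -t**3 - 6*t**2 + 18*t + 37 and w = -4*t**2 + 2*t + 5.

568/3

Set the curves equal: -t**3 - 6*t**2 + 18*t + 37 = -4*t**2 + 2*t + 5, so -t**3 - 2*t**2 + 16*t + 32 = 0, which factors as -(t - 4)*(t + 2)*(t + 4) = 0. The curves meet at t = -4, -2, 4.
On [-4, -2], w = -4*t**2 + 2*t + 5 is on top; that piece has area ∫[-4,-2] (-(-t**3 - 2*t**2 + 16*t + 32)) dt = 28/3.
On [-2, 4], w = -t**3 - 6*t**2 + 18*t + 37 is on top; that piece has area ∫[-2,4] (-t**3 - 2*t**2 + 16*t + 32) dt = 180.
Total enclosed area = 28/3 + 180 = 568/3.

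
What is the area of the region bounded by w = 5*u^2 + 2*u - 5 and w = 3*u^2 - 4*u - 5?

Set the curves equal: 5*u^2 + 2*u - 5 = 3*u^2 - 4*u - 5, so 2*u^2 + 6*u = 0, which factors as 2*u*(u + 3) = 0. The curves meet at u = -3, 0.
On [-3, 0], w = 3*u^2 - 4*u - 5 is on top; that piece has area ∫[-3,0] (-(2*u^2 + 6*u)) du = 9.

9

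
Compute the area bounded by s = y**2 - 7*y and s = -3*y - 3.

Both boundary curves give s as a function of y, so integrate with respect to y. Setting them equal: y**2 - 4*y + 3 = 0, i.e. (y - 3)*(y - 1) = 0, so they meet at y = 1, 3.
For y in [1, 3], s = y**2 - 7*y is on the left; area = ∫[1,3] (-(y**2 - 4*y + 3)) dy = 4/3.

4/3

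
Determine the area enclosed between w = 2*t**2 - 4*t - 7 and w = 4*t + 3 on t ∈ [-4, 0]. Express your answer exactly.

232/3

The difference (2*t**2 - 4*t - 7) - (4*t + 3) = 2*t**2 - 8*t - 10 changes sign at t = -1 inside [-4, 0], so split the integral there.
∫[-4,-1] (2*t**2 - 8*t - 10) dt = 72.
∫[-1,0] (2*t**2 - 8*t - 10) dt = -16/3; the area of that piece is 16/3.
Total area = 72 + 16/3 = 232/3.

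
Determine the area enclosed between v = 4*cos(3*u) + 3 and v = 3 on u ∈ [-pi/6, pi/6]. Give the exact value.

8/3

On [-pi/6, pi/6], (4*cos(3*u) + 3) - (3) = 4*cos(3*u) is ≥ 0 throughout, so the area is a single integral of |4*cos(3*u)|.
∫[-pi/6,pi/6] (4*cos(3*u)) du = 8/3.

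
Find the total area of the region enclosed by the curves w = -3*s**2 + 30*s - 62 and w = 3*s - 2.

Set the curves equal: -3*s**2 + 30*s - 62 = 3*s - 2, so -3*s**2 + 27*s - 60 = 0, which factors as -3*(s - 5)*(s - 4) = 0. The curves meet at s = 4, 5.
On [4, 5], w = -3*s**2 + 30*s - 62 is on top; that piece has area ∫[4,5] (-3*s**2 + 27*s - 60) ds = 1/2.

1/2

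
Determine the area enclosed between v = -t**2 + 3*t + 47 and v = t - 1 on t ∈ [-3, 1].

On [-3, 1], (-t**2 + 3*t + 47) - (t - 1) = -t**2 + 2*t + 48 is ≥ 0 throughout, so the area is a single integral of |-t**2 + 2*t + 48|.
∫[-3,1] (-t**2 + 2*t + 48) dt = 524/3.

524/3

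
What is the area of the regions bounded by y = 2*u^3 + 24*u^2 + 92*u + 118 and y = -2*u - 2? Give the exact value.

1

Set the curves equal: 2*u^3 + 24*u^2 + 92*u + 118 = -2*u - 2, so 2*u^3 + 24*u^2 + 94*u + 120 = 0, which factors as 2*(u + 3)*(u + 4)*(u + 5) = 0. The curves meet at u = -5, -4, -3.
On [-5, -4], y = 2*u^3 + 24*u^2 + 92*u + 118 is on top; that piece has area ∫[-5,-4] (2*u^3 + 24*u^2 + 94*u + 120) du = 1/2.
On [-4, -3], y = -2*u - 2 is on top; that piece has area ∫[-4,-3] (-(2*u^3 + 24*u^2 + 94*u + 120)) du = 1/2.
Total enclosed area = 1/2 + 1/2 = 1.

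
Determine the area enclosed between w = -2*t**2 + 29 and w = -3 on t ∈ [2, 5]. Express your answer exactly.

106/3

The difference (-2*t**2 + 29) - (-3) = -2*t**2 + 32 changes sign at t = 4 inside [2, 5], so split the integral there.
∫[2,4] (-2*t**2 + 32) dt = 80/3.
∫[4,5] (-2*t**2 + 32) dt = -26/3; the area of that piece is 26/3.
Total area = 80/3 + 26/3 = 106/3.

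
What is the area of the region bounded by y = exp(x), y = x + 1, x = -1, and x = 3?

On [-1, 3], (exp(x)) - (x + 1) = -x + exp(x) - 1 is ≥ 0 throughout, so the area is a single integral of |-x + exp(x) - 1|.
∫[-1,3] (-x + exp(x) - 1) dx = -8 - exp(-1) + exp(3).

-8 - exp(-1) + exp(3)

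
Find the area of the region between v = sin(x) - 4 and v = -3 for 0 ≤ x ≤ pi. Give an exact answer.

-2 + pi

On [0, pi], (sin(x) - 4) - (-3) = sin(x) - 1 is ≤ 0 throughout, so the area is a single integral of |sin(x) - 1|.
∫[0,pi] (sin(x) - 1) dx = 2 - pi; the area of that piece is -2 + pi.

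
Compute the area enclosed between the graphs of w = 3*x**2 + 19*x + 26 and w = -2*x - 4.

Set the curves equal: 3*x**2 + 19*x + 26 = -2*x - 4, so 3*x**2 + 21*x + 30 = 0, which factors as 3*(x + 2)*(x + 5) = 0. The curves meet at x = -5, -2.
On [-5, -2], w = -2*x - 4 is on top; that piece has area ∫[-5,-2] (-(3*x**2 + 21*x + 30)) dx = 27/2.

27/2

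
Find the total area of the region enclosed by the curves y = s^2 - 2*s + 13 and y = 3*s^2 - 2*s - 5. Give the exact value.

Set the curves equal: s^2 - 2*s + 13 = 3*s^2 - 2*s - 5, so -2*s^2 + 18 = 0, which factors as -2*(s - 3)*(s + 3) = 0. The curves meet at s = -3, 3.
On [-3, 3], y = s^2 - 2*s + 13 is on top; that piece has area ∫[-3,3] (-2*s^2 + 18) ds = 72.

72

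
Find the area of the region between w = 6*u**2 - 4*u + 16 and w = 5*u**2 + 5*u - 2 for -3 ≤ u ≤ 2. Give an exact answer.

On [-3, 2], (6*u**2 - 4*u + 16) - (5*u**2 + 5*u - 2) = u**2 - 9*u + 18 is ≥ 0 throughout, so the area is a single integral of |u**2 - 9*u + 18|.
∫[-3,2] (u**2 - 9*u + 18) du = 745/6.

745/6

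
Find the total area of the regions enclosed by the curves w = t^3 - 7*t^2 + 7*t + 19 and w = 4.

148/3

Set the curves equal: t^3 - 7*t^2 + 7*t + 19 = 4, so t^3 - 7*t^2 + 7*t + 15 = 0, which factors as (t - 5)*(t - 3)*(t + 1) = 0. The curves meet at t = -1, 3, 5.
On [-1, 3], w = t^3 - 7*t^2 + 7*t + 19 is on top; that piece has area ∫[-1,3] (t^3 - 7*t^2 + 7*t + 15) dt = 128/3.
On [3, 5], w = 4 is on top; that piece has area ∫[3,5] (-(t^3 - 7*t^2 + 7*t + 15)) dt = 20/3.
Total enclosed area = 128/3 + 20/3 = 148/3.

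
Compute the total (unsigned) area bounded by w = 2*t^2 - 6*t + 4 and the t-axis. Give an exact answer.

1/3

The curve meets the t-axis where 2*t^2 - 6*t + 4 = 0, i.e. 2*(t - 2)*(t - 1) = 0, at t = 1, 2.
On [1, 2] the curve lies below the axis; ∫[1,2] (2*t^2 - 6*t + 4) dt = -1/3, giving area 1/3.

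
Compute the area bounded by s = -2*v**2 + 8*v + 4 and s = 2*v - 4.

125/3

Both boundary curves give s as a function of v, so integrate with respect to v. Setting them equal: -2*v**2 + 6*v + 8 = 0, i.e. -2*(v - 4)*(v + 1) = 0, so they meet at v = -1, 4.
For v in [-1, 4], s = -2*v**2 + 8*v + 4 is on the right; area = ∫[-1,4] (-2*v**2 + 6*v + 8) dv = 125/3.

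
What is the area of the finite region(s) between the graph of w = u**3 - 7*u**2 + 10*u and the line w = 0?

253/12

The curve meets the u-axis where u**3 - 7*u**2 + 10*u = 0, i.e. u*(u - 5)*(u - 2) = 0, at u = 0, 2, 5.
On [0, 2] the curve lies above the axis; ∫[0,2] (u**3 - 7*u**2 + 10*u) du = 16/3, giving area 16/3.
On [2, 5] the curve lies below the axis; ∫[2,5] (u**3 - 7*u**2 + 10*u) du = -63/4, giving area 63/4.
Total area = 16/3 + 63/4 = 253/12.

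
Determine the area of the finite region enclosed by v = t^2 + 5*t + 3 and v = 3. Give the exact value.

Set the curves equal: t^2 + 5*t + 3 = 3, so t^2 + 5*t = 0, which factors as t*(t + 5) = 0. The curves meet at t = -5, 0.
On [-5, 0], v = 3 is on top; that piece has area ∫[-5,0] (-(t^2 + 5*t)) dt = 125/6.

125/6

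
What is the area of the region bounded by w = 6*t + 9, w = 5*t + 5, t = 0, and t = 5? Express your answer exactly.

65/2

On [0, 5], (6*t + 9) - (5*t + 5) = t + 4 is ≥ 0 throughout, so the area is a single integral of |t + 4|.
∫[0,5] (t + 4) dt = 65/2.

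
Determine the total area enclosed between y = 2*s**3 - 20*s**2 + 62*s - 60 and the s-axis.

37/6

The curve meets the s-axis where 2*s**3 - 20*s**2 + 62*s - 60 = 0, i.e. 2*(s - 5)*(s - 3)*(s - 2) = 0, at s = 2, 3, 5.
On [2, 3] the curve lies above the axis; ∫[2,3] (2*s**3 - 20*s**2 + 62*s - 60) ds = 5/6, giving area 5/6.
On [3, 5] the curve lies below the axis; ∫[3,5] (2*s**3 - 20*s**2 + 62*s - 60) ds = -16/3, giving area 16/3.
Total area = 5/6 + 16/3 = 37/6.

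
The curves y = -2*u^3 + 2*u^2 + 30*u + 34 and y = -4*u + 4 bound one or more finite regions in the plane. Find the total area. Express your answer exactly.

Set the curves equal: -2*u^3 + 2*u^2 + 30*u + 34 = -4*u + 4, so -2*u^3 + 2*u^2 + 34*u + 30 = 0, which factors as -2*(u - 5)*(u + 1)*(u + 3) = 0. The curves meet at u = -3, -1, 5.
On [-3, -1], y = -4*u + 4 is on top; that piece has area ∫[-3,-1] (-(-2*u^3 + 2*u^2 + 34*u + 30)) du = 56/3.
On [-1, 5], y = -2*u^3 + 2*u^2 + 30*u + 34 is on top; that piece has area ∫[-1,5] (-2*u^3 + 2*u^2 + 34*u + 30) du = 360.
Total enclosed area = 56/3 + 360 = 1136/3.

1136/3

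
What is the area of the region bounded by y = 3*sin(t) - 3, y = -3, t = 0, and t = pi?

6

On [0, pi], (3*sin(t) - 3) - (-3) = 3*sin(t) is ≥ 0 throughout, so the area is a single integral of |3*sin(t)|.
∫[0,pi] (3*sin(t)) dt = 6.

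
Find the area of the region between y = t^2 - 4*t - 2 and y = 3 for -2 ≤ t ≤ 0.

The difference (t^2 - 4*t - 2) - (3) = t^2 - 4*t - 5 changes sign at t = -1 inside [-2, 0], so split the integral there.
∫[-2,-1] (t^2 - 4*t - 5) dt = 10/3.
∫[-1,0] (t^2 - 4*t - 5) dt = -8/3; the area of that piece is 8/3.
Total area = 10/3 + 8/3 = 6.

6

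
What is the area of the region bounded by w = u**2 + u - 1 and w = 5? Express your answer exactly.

Set the curves equal: u**2 + u - 1 = 5, so u**2 + u - 6 = 0, which factors as (u - 2)*(u + 3) = 0. The curves meet at u = -3, 2.
On [-3, 2], w = 5 is on top; that piece has area ∫[-3,2] (-(u**2 + u - 6)) du = 125/6.

125/6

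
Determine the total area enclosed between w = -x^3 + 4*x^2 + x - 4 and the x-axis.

The curve meets the x-axis where -x^3 + 4*x^2 + x - 4 = 0, i.e. -(x - 4)*(x - 1)*(x + 1) = 0, at x = -1, 1, 4.
On [-1, 1] the curve lies below the axis; ∫[-1,1] (-x^3 + 4*x^2 + x - 4) dx = -16/3, giving area 16/3.
On [1, 4] the curve lies above the axis; ∫[1,4] (-x^3 + 4*x^2 + x - 4) dx = 63/4, giving area 63/4.
Total area = 16/3 + 63/4 = 253/12.

253/12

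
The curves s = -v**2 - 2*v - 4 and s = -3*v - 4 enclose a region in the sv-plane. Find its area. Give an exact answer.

1/6

Both boundary curves give s as a function of v, so integrate with respect to v. Setting them equal: -v**2 + v = 0, i.e. -v*(v - 1) = 0, so they meet at v = 0, 1.
For v in [0, 1], s = -v**2 - 2*v - 4 is on the right; area = ∫[0,1] (-v**2 + v) dv = 1/6.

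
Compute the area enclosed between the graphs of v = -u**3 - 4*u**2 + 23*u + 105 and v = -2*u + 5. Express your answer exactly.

Set the curves equal: -u**3 - 4*u**2 + 23*u + 105 = -2*u + 5, so -u**3 - 4*u**2 + 25*u + 100 = 0, which factors as -(u - 5)*(u + 4)*(u + 5) = 0. The curves meet at u = -5, -4, 5.
On [-5, -4], v = -2*u + 5 is on top; that piece has area ∫[-5,-4] (-(-u**3 - 4*u**2 + 25*u + 100)) du = 19/12.
On [-4, 5], v = -u**3 - 4*u**2 + 23*u + 105 is on top; that piece has area ∫[-4,5] (-u**3 - 4*u**2 + 25*u + 100) du = 2673/4.
Total enclosed area = 19/12 + 2673/4 = 4019/6.

4019/6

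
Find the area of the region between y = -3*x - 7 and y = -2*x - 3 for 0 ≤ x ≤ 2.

10

On [0, 2], (-3*x - 7) - (-2*x - 3) = -x - 4 is ≤ 0 throughout, so the area is a single integral of |-x - 4|.
∫[0,2] (-x - 4) dx = -10; the area of that piece is 10.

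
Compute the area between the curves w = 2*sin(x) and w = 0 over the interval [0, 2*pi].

8

The difference (2*sin(x)) - (0) = 2*sin(x) changes sign at x = pi inside [0, 2*pi], so split the integral there.
∫[0,pi] (2*sin(x)) dx = 4.
∫[pi,2*pi] (2*sin(x)) dx = -4; the area of that piece is 4.
Total area = 4 + 4 = 8.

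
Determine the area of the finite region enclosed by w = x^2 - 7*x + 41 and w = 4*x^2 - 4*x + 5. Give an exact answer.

Set the curves equal: x^2 - 7*x + 41 = 4*x^2 - 4*x + 5, so -3*x^2 - 3*x + 36 = 0, which factors as -3*(x - 3)*(x + 4) = 0. The curves meet at x = -4, 3.
On [-4, 3], w = x^2 - 7*x + 41 is on top; that piece has area ∫[-4,3] (-3*x^2 - 3*x + 36) dx = 343/2.

343/2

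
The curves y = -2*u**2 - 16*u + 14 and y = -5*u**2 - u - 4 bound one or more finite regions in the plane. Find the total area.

Set the curves equal: -2*u**2 - 16*u + 14 = -5*u**2 - u - 4, so 3*u**2 - 15*u + 18 = 0, which factors as 3*(u - 3)*(u - 2) = 0. The curves meet at u = 2, 3.
On [2, 3], y = -5*u**2 - u - 4 is on top; that piece has area ∫[2,3] (-(3*u**2 - 15*u + 18)) du = 1/2.

1/2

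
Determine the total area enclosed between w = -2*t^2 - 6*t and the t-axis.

9

The curve meets the t-axis where -2*t^2 - 6*t = 0, i.e. -2*t*(t + 3) = 0, at t = -3, 0.
On [-3, 0] the curve lies above the axis; ∫[-3,0] (-2*t^2 - 6*t) dt = 9, giving area 9.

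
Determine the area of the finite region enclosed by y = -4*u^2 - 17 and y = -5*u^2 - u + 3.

243/2

Set the curves equal: -4*u^2 - 17 = -5*u^2 - u + 3, so u^2 + u - 20 = 0, which factors as (u - 4)*(u + 5) = 0. The curves meet at u = -5, 4.
On [-5, 4], y = -5*u^2 - u + 3 is on top; that piece has area ∫[-5,4] (-(u^2 + u - 20)) du = 243/2.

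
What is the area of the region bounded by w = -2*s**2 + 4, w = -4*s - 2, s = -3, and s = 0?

The difference (-2*s**2 + 4) - (-4*s - 2) = -2*s**2 + 4*s + 6 changes sign at s = -1 inside [-3, 0], so split the integral there.
∫[-3,-1] (-2*s**2 + 4*s + 6) ds = -64/3; the area of that piece is 64/3.
∫[-1,0] (-2*s**2 + 4*s + 6) ds = 10/3.
Total area = 64/3 + 10/3 = 74/3.

74/3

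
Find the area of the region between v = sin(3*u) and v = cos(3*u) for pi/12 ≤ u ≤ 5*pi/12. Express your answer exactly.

2*sqrt(2)/3

On [pi/12, 5*pi/12], (sin(3*u)) - (cos(3*u)) = sin(3*u) - cos(3*u) is ≥ 0 throughout, so the area is a single integral of |sin(3*u) - cos(3*u)|.
∫[pi/12,5*pi/12] (sin(3*u) - cos(3*u)) du = 2*sqrt(2)/3.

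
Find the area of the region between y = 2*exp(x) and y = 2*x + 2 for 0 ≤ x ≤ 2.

On [0, 2], (2*exp(x)) - (2*x + 2) = -2*x + 2*exp(x) - 2 is ≥ 0 throughout, so the area is a single integral of |-2*x + 2*exp(x) - 2|.
∫[0,2] (-2*x + 2*exp(x) - 2) dx = -10 + 2*exp(2).

-10 + 2*exp(2)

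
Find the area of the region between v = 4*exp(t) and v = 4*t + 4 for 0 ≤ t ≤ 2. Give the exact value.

-20 + 4*exp(2)

On [0, 2], (4*exp(t)) - (4*t + 4) = -4*t + 4*exp(t) - 4 is ≥ 0 throughout, so the area is a single integral of |-4*t + 4*exp(t) - 4|.
∫[0,2] (-4*t + 4*exp(t) - 4) dt = -20 + 4*exp(2).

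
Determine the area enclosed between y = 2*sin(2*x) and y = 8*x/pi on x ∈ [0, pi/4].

On [0, pi/4], (2*sin(2*x)) - (8*x/pi) = -8*x/pi + 2*sin(2*x) is ≥ 0 throughout, so the area is a single integral of |-8*x/pi + 2*sin(2*x)|.
∫[0,pi/4] (-8*x/pi + 2*sin(2*x)) dx = 1 - pi/4.

1 - pi/4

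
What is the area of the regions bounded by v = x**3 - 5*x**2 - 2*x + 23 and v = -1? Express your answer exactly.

Set the curves equal: x**3 - 5*x**2 - 2*x + 23 = -1, so x**3 - 5*x**2 - 2*x + 24 = 0, which factors as (x - 4)*(x - 3)*(x + 2) = 0. The curves meet at x = -2, 3, 4.
On [-2, 3], v = x**3 - 5*x**2 - 2*x + 23 is on top; that piece has area ∫[-2,3] (x**3 - 5*x**2 - 2*x + 24) dx = 875/12.
On [3, 4], v = -1 is on top; that piece has area ∫[3,4] (-(x**3 - 5*x**2 - 2*x + 24)) dx = 11/12.
Total enclosed area = 875/12 + 11/12 = 443/6.

443/6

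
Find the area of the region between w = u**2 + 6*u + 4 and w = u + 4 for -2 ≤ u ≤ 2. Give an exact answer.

The difference (u**2 + 6*u + 4) - (u + 4) = u**2 + 5*u changes sign at u = 0 inside [-2, 2], so split the integral there.
∫[-2,0] (u**2 + 5*u) du = -22/3; the area of that piece is 22/3.
∫[0,2] (u**2 + 5*u) du = 38/3.
Total area = 22/3 + 38/3 = 20.

20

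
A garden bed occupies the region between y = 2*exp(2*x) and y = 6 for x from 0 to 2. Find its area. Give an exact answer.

The difference (2*exp(2*x)) - (6) = 2*exp(2*x) - 6 changes sign at x = log(3)/2 inside [0, 2], so split the integral there.
∫[0,log(3)/2] (2*exp(2*x) - 6) dx = 2 - log(27); the area of that piece is -2 + log(27).
∫[log(3)/2,2] (2*exp(2*x) - 6) dx = -15 + 3*log(3) + exp(4).
Total area = (-2 + log(27)) + (-15 + 3*log(3) + exp(4)) = -17 + 6*log(3) + exp(4).

-17 + 6*log(3) + exp(4)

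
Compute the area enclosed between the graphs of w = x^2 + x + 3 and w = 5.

9/2

Set the curves equal: x^2 + x + 3 = 5, so x^2 + x - 2 = 0, which factors as (x - 1)*(x + 2) = 0. The curves meet at x = -2, 1.
On [-2, 1], w = 5 is on top; that piece has area ∫[-2,1] (-(x^2 + x - 2)) dx = 9/2.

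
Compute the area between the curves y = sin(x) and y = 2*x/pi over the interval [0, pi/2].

On [0, pi/2], (sin(x)) - (2*x/pi) = -2*x/pi + sin(x) is ≥ 0 throughout, so the area is a single integral of |-2*x/pi + sin(x)|.
∫[0,pi/2] (-2*x/pi + sin(x)) dx = 1 - pi/4.

1 - pi/4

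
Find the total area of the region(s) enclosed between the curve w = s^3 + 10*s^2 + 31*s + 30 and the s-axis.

37/12

The curve meets the s-axis where s^3 + 10*s^2 + 31*s + 30 = 0, i.e. (s + 2)*(s + 3)*(s + 5) = 0, at s = -5, -3, -2.
On [-5, -3] the curve lies above the axis; ∫[-5,-3] (s^3 + 10*s^2 + 31*s + 30) ds = 8/3, giving area 8/3.
On [-3, -2] the curve lies below the axis; ∫[-3,-2] (s^3 + 10*s^2 + 31*s + 30) ds = -5/12, giving area 5/12.
Total area = 8/3 + 5/12 = 37/12.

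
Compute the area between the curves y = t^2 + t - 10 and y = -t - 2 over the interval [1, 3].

The difference (t^2 + t - 10) - (-t - 2) = t^2 + 2*t - 8 changes sign at t = 2 inside [1, 3], so split the integral there.
∫[1,2] (t^2 + 2*t - 8) dt = -8/3; the area of that piece is 8/3.
∫[2,3] (t^2 + 2*t - 8) dt = 10/3.
Total area = 8/3 + 10/3 = 6.

6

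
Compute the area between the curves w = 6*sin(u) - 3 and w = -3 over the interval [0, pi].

On [0, pi], (6*sin(u) - 3) - (-3) = 6*sin(u) is ≥ 0 throughout, so the area is a single integral of |6*sin(u)|.
∫[0,pi] (6*sin(u)) du = 12.

12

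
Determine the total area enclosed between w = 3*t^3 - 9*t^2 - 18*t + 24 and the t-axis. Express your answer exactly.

The curve meets the t-axis where 3*t^3 - 9*t^2 - 18*t + 24 = 0, i.e. 3*(t - 4)*(t - 1)*(t + 2) = 0, at t = -2, 1, 4.
On [-2, 1] the curve lies above the axis; ∫[-2,1] (3*t^3 - 9*t^2 - 18*t + 24) dt = 243/4, giving area 243/4.
On [1, 4] the curve lies below the axis; ∫[1,4] (3*t^3 - 9*t^2 - 18*t + 24) dt = -243/4, giving area 243/4.
Total area = 243/4 + 243/4 = 243/2.

243/2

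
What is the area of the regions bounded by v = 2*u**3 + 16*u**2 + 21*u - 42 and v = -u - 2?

Set the curves equal: 2*u**3 + 16*u**2 + 21*u - 42 = -u - 2, so 2*u**3 + 16*u**2 + 22*u - 40 = 0, which factors as 2*(u - 1)*(u + 4)*(u + 5) = 0. The curves meet at u = -5, -4, 1.
On [-5, -4], v = 2*u**3 + 16*u**2 + 21*u - 42 is on top; that piece has area ∫[-5,-4] (2*u**3 + 16*u**2 + 22*u - 40) du = 11/6.
On [-4, 1], v = -u - 2 is on top; that piece has area ∫[-4,1] (-(2*u**3 + 16*u**2 + 22*u - 40)) du = 875/6.
Total enclosed area = 11/6 + 875/6 = 443/3.

443/3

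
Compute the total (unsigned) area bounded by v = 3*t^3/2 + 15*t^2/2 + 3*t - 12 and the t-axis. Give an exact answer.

253/8

The curve meets the t-axis where 3*t^3/2 + 15*t^2/2 + 3*t - 12 = 0, i.e. 3*(t - 1)*(t + 2)*(t + 4)/2 = 0, at t = -4, -2, 1.
On [-4, -2] the curve lies above the axis; ∫[-4,-2] (3*t^3/2 + 15*t^2/2 + 3*t - 12) dt = 8, giving area 8.
On [-2, 1] the curve lies below the axis; ∫[-2,1] (3*t^3/2 + 15*t^2/2 + 3*t - 12) dt = -189/8, giving area 189/8.
Total area = 8 + 189/8 = 253/8.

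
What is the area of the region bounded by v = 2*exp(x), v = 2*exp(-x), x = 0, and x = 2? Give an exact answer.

On [0, 2], (2*exp(x)) - (2*exp(-x)) = 2*exp(x) - 2*exp(-x) is ≥ 0 throughout, so the area is a single integral of |2*exp(x) - 2*exp(-x)|.
∫[0,2] (2*exp(x) - 2*exp(-x)) dx = -4 + 2*exp(-2) + 2*exp(2).

-4 + 2*exp(-2) + 2*exp(2)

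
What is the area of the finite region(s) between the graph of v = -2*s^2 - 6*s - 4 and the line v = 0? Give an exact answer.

1/3

The curve meets the s-axis where -2*s^2 - 6*s - 4 = 0, i.e. -2*(s + 1)*(s + 2) = 0, at s = -2, -1.
On [-2, -1] the curve lies above the axis; ∫[-2,-1] (-2*s^2 - 6*s - 4) ds = 1/3, giving area 1/3.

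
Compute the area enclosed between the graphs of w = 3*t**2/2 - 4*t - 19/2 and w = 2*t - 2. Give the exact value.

Set the curves equal: 3*t**2/2 - 4*t - 19/2 = 2*t - 2, so 3*t**2/2 - 6*t - 15/2 = 0, which factors as 3*(t - 5)*(t + 1)/2 = 0. The curves meet at t = -1, 5.
On [-1, 5], w = 2*t - 2 is on top; that piece has area ∫[-1,5] (-(3*t**2/2 - 6*t - 15/2)) dt = 54.

54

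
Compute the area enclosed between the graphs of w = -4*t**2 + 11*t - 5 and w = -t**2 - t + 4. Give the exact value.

Set the curves equal: -4*t**2 + 11*t - 5 = -t**2 - t + 4, so -3*t**2 + 12*t - 9 = 0, which factors as -3*(t - 3)*(t - 1) = 0. The curves meet at t = 1, 3.
On [1, 3], w = -4*t**2 + 11*t - 5 is on top; that piece has area ∫[1,3] (-3*t**2 + 12*t - 9) dt = 4.

4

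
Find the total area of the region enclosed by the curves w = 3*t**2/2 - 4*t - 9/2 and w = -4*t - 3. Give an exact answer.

Set the curves equal: 3*t**2/2 - 4*t - 9/2 = -4*t - 3, so 3*t**2/2 - 3/2 = 0, which factors as 3*(t - 1)*(t + 1)/2 = 0. The curves meet at t = -1, 1.
On [-1, 1], w = -4*t - 3 is on top; that piece has area ∫[-1,1] (-(3*t**2/2 - 3/2)) dt = 2.

2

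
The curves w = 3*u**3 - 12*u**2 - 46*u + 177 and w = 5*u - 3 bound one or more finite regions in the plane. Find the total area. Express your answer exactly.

Set the curves equal: 3*u**3 - 12*u**2 - 46*u + 177 = 5*u - 3, so 3*u**3 - 12*u**2 - 51*u + 180 = 0, which factors as 3*(u - 5)*(u - 3)*(u + 4) = 0. The curves meet at u = -4, 3, 5.
On [-4, 3], w = 3*u**3 - 12*u**2 - 46*u + 177 is on top; that piece has area ∫[-4,3] (3*u**3 - 12*u**2 - 51*u + 180) du = 3773/4.
On [3, 5], w = 5*u - 3 is on top; that piece has area ∫[3,5] (-(3*u**3 - 12*u**2 - 51*u + 180)) du = 32.
Total enclosed area = 3773/4 + 32 = 3901/4.

3901/4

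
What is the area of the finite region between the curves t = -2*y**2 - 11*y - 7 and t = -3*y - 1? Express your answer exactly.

8/3

Both boundary curves give t as a function of y, so integrate with respect to y. Setting them equal: -2*y**2 - 8*y - 6 = 0, i.e. -2*(y + 1)*(y + 3) = 0, so they meet at y = -3, -1.
For y in [-3, -1], t = -2*y**2 - 11*y - 7 is on the right; area = ∫[-3,-1] (-2*y**2 - 8*y - 6) dy = 8/3.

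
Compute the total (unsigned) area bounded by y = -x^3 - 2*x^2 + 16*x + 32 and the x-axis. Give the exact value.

The curve meets the x-axis where -x^3 - 2*x^2 + 16*x + 32 = 0, i.e. -(x - 4)*(x + 2)*(x + 4) = 0, at x = -4, -2, 4.
On [-4, -2] the curve lies below the axis; ∫[-4,-2] (-x^3 - 2*x^2 + 16*x + 32) dx = -28/3, giving area 28/3.
On [-2, 4] the curve lies above the axis; ∫[-2,4] (-x^3 - 2*x^2 + 16*x + 32) dx = 180, giving area 180.
Total area = 28/3 + 180 = 568/3.

568/3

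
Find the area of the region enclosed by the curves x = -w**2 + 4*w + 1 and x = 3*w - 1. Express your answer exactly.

Both boundary curves give x as a function of w, so integrate with respect to w. Setting them equal: -w**2 + w + 2 = 0, i.e. -(w - 2)*(w + 1) = 0, so they meet at w = -1, 2.
For w in [-1, 2], x = -w**2 + 4*w + 1 is on the right; area = ∫[-1,2] (-w**2 + w + 2) dw = 9/2.

9/2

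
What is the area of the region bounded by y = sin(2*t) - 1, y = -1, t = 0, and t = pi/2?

On [0, pi/2], (sin(2*t) - 1) - (-1) = sin(2*t) is ≥ 0 throughout, so the area is a single integral of |sin(2*t)|.
∫[0,pi/2] (sin(2*t)) dt = 1.

1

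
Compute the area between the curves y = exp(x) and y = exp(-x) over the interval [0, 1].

-2 + exp(-1) + exp(1)

On [0, 1], (exp(x)) - (exp(-x)) = exp(x) - exp(-x) is ≥ 0 throughout, so the area is a single integral of |exp(x) - exp(-x)|.
∫[0,1] (exp(x) - exp(-x)) dx = -2 + exp(-1) + exp(1).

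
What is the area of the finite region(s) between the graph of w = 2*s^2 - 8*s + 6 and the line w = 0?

The curve meets the s-axis where 2*s^2 - 8*s + 6 = 0, i.e. 2*(s - 3)*(s - 1) = 0, at s = 1, 3.
On [1, 3] the curve lies below the axis; ∫[1,3] (2*s^2 - 8*s + 6) ds = -8/3, giving area 8/3.

8/3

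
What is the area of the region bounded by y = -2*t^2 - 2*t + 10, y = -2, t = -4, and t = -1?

The difference (-2*t^2 - 2*t + 10) - (-2) = -2*t^2 - 2*t + 12 changes sign at t = -3 inside [-4, -1], so split the integral there.
∫[-4,-3] (-2*t^2 - 2*t + 12) dt = -17/3; the area of that piece is 17/3.
∫[-3,-1] (-2*t^2 - 2*t + 12) dt = 44/3.
Total area = 17/3 + 44/3 = 61/3.

61/3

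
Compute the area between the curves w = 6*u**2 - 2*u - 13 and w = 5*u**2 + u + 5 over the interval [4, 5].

On [4, 5], (6*u**2 - 2*u - 13) - (5*u**2 + u + 5) = u**2 - 3*u - 18 is ≤ 0 throughout, so the area is a single integral of |u**2 - 3*u - 18|.
∫[4,5] (u**2 - 3*u - 18) du = -67/6; the area of that piece is 67/6.

67/6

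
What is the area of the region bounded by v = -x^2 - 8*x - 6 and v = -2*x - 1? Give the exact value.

Set the curves equal: -x^2 - 8*x - 6 = -2*x - 1, so -x^2 - 6*x - 5 = 0, which factors as -(x + 1)*(x + 5) = 0. The curves meet at x = -5, -1.
On [-5, -1], v = -x^2 - 8*x - 6 is on top; that piece has area ∫[-5,-1] (-x^2 - 6*x - 5) dx = 32/3.

32/3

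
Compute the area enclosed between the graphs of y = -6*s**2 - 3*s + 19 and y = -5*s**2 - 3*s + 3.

256/3

Set the curves equal: -6*s**2 - 3*s + 19 = -5*s**2 - 3*s + 3, so -s**2 + 16 = 0, which factors as -(s - 4)*(s + 4) = 0. The curves meet at s = -4, 4.
On [-4, 4], y = -6*s**2 - 3*s + 19 is on top; that piece has area ∫[-4,4] (-s**2 + 16) ds = 256/3.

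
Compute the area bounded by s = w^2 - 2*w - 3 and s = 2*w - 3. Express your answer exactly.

32/3

Both boundary curves give s as a function of w, so integrate with respect to w. Setting them equal: w^2 - 4*w = 0, i.e. w*(w - 4) = 0, so they meet at w = 0, 4.
For w in [0, 4], s = w^2 - 2*w - 3 is on the left; area = ∫[0,4] (-(w^2 - 4*w)) dw = 32/3.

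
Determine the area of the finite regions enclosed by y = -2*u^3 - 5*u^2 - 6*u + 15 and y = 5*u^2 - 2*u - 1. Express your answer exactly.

Set the curves equal: -2*u^3 - 5*u^2 - 6*u + 15 = 5*u^2 - 2*u - 1, so -2*u^3 - 10*u^2 - 4*u + 16 = 0, which factors as -2*(u - 1)*(u + 2)*(u + 4) = 0. The curves meet at u = -4, -2, 1.
On [-4, -2], y = 5*u^2 - 2*u - 1 is on top; that piece has area ∫[-4,-2] (-(-2*u^3 - 10*u^2 - 4*u + 16)) du = 32/3.
On [-2, 1], y = -2*u^3 - 5*u^2 - 6*u + 15 is on top; that piece has area ∫[-2,1] (-2*u^3 - 10*u^2 - 4*u + 16) du = 63/2.
Total enclosed area = 32/3 + 63/2 = 253/6.

253/6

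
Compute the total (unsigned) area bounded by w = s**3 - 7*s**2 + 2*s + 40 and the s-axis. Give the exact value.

The curve meets the s-axis where s**3 - 7*s**2 + 2*s + 40 = 0, i.e. (s - 5)*(s - 4)*(s + 2) = 0, at s = -2, 4, 5.
On [-2, 4] the curve lies above the axis; ∫[-2,4] (s**3 - 7*s**2 + 2*s + 40) ds = 144, giving area 144.
On [4, 5] the curve lies below the axis; ∫[4,5] (s**3 - 7*s**2 + 2*s + 40) ds = -13/12, giving area 13/12.
Total area = 144 + 13/12 = 1741/12.

1741/12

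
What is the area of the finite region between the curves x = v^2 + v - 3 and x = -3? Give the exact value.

Both boundary curves give x as a function of v, so integrate with respect to v. Setting them equal: v^2 + v = 0, i.e. v*(v + 1) = 0, so they meet at v = -1, 0.
For v in [-1, 0], x = v^2 + v - 3 is on the left; area = ∫[-1,0] (-(v^2 + v)) dv = 1/6.

1/6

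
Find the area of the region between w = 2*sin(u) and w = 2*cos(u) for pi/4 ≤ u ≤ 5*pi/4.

4*sqrt(2)

On [pi/4, 5*pi/4], (2*sin(u)) - (2*cos(u)) = 2*sin(u) - 2*cos(u) is ≥ 0 throughout, so the area is a single integral of |2*sin(u) - 2*cos(u)|.
∫[pi/4,5*pi/4] (2*sin(u) - 2*cos(u)) du = 4*sqrt(2).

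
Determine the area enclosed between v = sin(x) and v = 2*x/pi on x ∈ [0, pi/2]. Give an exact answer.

On [0, pi/2], (sin(x)) - (2*x/pi) = -2*x/pi + sin(x) is ≥ 0 throughout, so the area is a single integral of |-2*x/pi + sin(x)|.
∫[0,pi/2] (-2*x/pi + sin(x)) dx = 1 - pi/4.

1 - pi/4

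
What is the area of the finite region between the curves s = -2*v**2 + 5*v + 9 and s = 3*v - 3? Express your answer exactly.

125/3

Both boundary curves give s as a function of v, so integrate with respect to v. Setting them equal: -2*v**2 + 2*v + 12 = 0, i.e. -2*(v - 3)*(v + 2) = 0, so they meet at v = -2, 3.
For v in [-2, 3], s = -2*v**2 + 5*v + 9 is on the right; area = ∫[-2,3] (-2*v**2 + 2*v + 12) dv = 125/3.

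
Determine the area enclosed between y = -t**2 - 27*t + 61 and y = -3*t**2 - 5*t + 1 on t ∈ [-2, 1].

219

On [-2, 1], (-t**2 - 27*t + 61) - (-3*t**2 - 5*t + 1) = 2*t**2 - 22*t + 60 is ≥ 0 throughout, so the area is a single integral of |2*t**2 - 22*t + 60|.
∫[-2,1] (2*t**2 - 22*t + 60) dt = 219.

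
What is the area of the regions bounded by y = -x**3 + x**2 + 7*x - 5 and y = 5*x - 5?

Set the curves equal: -x**3 + x**2 + 7*x - 5 = 5*x - 5, so -x**3 + x**2 + 2*x = 0, which factors as -x*(x - 2)*(x + 1) = 0. The curves meet at x = -1, 0, 2.
On [-1, 0], y = 5*x - 5 is on top; that piece has area ∫[-1,0] (-(-x**3 + x**2 + 2*x)) dx = 5/12.
On [0, 2], y = -x**3 + x**2 + 7*x - 5 is on top; that piece has area ∫[0,2] (-x**3 + x**2 + 2*x) dx = 8/3.
Total enclosed area = 5/12 + 8/3 = 37/12.

37/12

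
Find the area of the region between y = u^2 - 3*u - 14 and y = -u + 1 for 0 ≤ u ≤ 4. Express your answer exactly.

On [0, 4], (u^2 - 3*u - 14) - (-u + 1) = u^2 - 2*u - 15 is ≤ 0 throughout, so the area is a single integral of |u^2 - 2*u - 15|.
∫[0,4] (u^2 - 2*u - 15) du = -164/3; the area of that piece is 164/3.

164/3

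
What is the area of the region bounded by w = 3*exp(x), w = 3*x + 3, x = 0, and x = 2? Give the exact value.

-15 + 3*exp(2)

On [0, 2], (3*exp(x)) - (3*x + 3) = -3*x + 3*exp(x) - 3 is ≥ 0 throughout, so the area is a single integral of |-3*x + 3*exp(x) - 3|.
∫[0,2] (-3*x + 3*exp(x) - 3) dx = -15 + 3*exp(2).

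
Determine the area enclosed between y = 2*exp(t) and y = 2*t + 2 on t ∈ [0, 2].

-10 + 2*exp(2)

On [0, 2], (2*exp(t)) - (2*t + 2) = -2*t + 2*exp(t) - 2 is ≥ 0 throughout, so the area is a single integral of |-2*t + 2*exp(t) - 2|.
∫[0,2] (-2*t + 2*exp(t) - 2) dt = -10 + 2*exp(2).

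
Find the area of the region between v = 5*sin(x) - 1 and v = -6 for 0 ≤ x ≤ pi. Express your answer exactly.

10 + 5*pi

On [0, pi], (5*sin(x) - 1) - (-6) = 5*sin(x) + 5 is ≥ 0 throughout, so the area is a single integral of |5*sin(x) + 5|.
∫[0,pi] (5*sin(x) + 5) dx = 10 + 5*pi.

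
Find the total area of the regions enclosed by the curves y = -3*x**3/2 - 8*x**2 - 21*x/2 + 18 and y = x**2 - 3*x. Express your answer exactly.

Set the curves equal: -3*x**3/2 - 8*x**2 - 21*x/2 + 18 = x**2 - 3*x, so -3*x**3/2 - 9*x**2 - 15*x/2 + 18 = 0, which factors as -3*(x - 1)*(x + 3)*(x + 4)/2 = 0. The curves meet at x = -4, -3, 1.
On [-4, -3], y = x**2 - 3*x is on top; that piece has area ∫[-4,-3] (-(-3*x**3/2 - 9*x**2 - 15*x/2 + 18)) dx = 9/8.
On [-3, 1], y = -3*x**3/2 - 8*x**2 - 21*x/2 + 18 is on top; that piece has area ∫[-3,1] (-3*x**3/2 - 9*x**2 - 15*x/2 + 18) dx = 48.
Total enclosed area = 9/8 + 48 = 393/8.

393/8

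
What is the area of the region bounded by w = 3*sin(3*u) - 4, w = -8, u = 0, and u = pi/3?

On [0, pi/3], (3*sin(3*u) - 4) - (-8) = 3*sin(3*u) + 4 is ≥ 0 throughout, so the area is a single integral of |3*sin(3*u) + 4|.
∫[0,pi/3] (3*sin(3*u) + 4) du = 2 + 4*pi/3.

2 + 4*pi/3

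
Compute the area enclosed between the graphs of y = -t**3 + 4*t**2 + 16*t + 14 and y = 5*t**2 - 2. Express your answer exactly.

Set the curves equal: -t**3 + 4*t**2 + 16*t + 14 = 5*t**2 - 2, so -t**3 - t**2 + 16*t + 16 = 0, which factors as -(t - 4)*(t + 1)*(t + 4) = 0. The curves meet at t = -4, -1, 4.
On [-4, -1], y = 5*t**2 - 2 is on top; that piece has area ∫[-4,-1] (-(-t**3 - t**2 + 16*t + 16)) dt = 117/4.
On [-1, 4], y = -t**3 + 4*t**2 + 16*t + 14 is on top; that piece has area ∫[-1,4] (-t**3 - t**2 + 16*t + 16) dt = 1375/12.
Total enclosed area = 117/4 + 1375/12 = 863/6.

863/6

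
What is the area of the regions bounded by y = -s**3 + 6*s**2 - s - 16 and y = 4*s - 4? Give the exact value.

Set the curves equal: -s**3 + 6*s**2 - s - 16 = 4*s - 4, so -s**3 + 6*s**2 - 5*s - 12 = 0, which factors as -(s - 4)*(s - 3)*(s + 1) = 0. The curves meet at s = -1, 3, 4.
On [-1, 3], y = 4*s - 4 is on top; that piece has area ∫[-1,3] (-(-s**3 + 6*s**2 - 5*s - 12)) ds = 32.
On [3, 4], y = -s**3 + 6*s**2 - s - 16 is on top; that piece has area ∫[3,4] (-s**3 + 6*s**2 - 5*s - 12) ds = 3/4.
Total enclosed area = 32 + 3/4 = 131/4.

131/4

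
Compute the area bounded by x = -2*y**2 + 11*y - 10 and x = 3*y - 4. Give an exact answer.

Both boundary curves give x as a function of y, so integrate with respect to y. Setting them equal: -2*y**2 + 8*y - 6 = 0, i.e. -2*(y - 3)*(y - 1) = 0, so they meet at y = 1, 3.
For y in [1, 3], x = -2*y**2 + 11*y - 10 is on the right; area = ∫[1,3] (-2*y**2 + 8*y - 6) dy = 8/3.

8/3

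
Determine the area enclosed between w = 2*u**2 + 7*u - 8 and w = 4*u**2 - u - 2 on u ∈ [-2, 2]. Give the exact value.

112/3

The difference (2*u**2 + 7*u - 8) - (4*u**2 - u - 2) = -2*u**2 + 8*u - 6 changes sign at u = 1 inside [-2, 2], so split the integral there.
∫[-2,1] (-2*u**2 + 8*u - 6) du = -36; the area of that piece is 36.
∫[1,2] (-2*u**2 + 8*u - 6) du = 4/3.
Total area = 36 + 4/3 = 112/3.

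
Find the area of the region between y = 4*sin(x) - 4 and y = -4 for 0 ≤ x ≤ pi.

8

On [0, pi], (4*sin(x) - 4) - (-4) = 4*sin(x) is ≥ 0 throughout, so the area is a single integral of |4*sin(x)|.
∫[0,pi] (4*sin(x)) dx = 8.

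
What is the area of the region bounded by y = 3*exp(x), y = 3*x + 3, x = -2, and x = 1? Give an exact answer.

-9/2 - 3*exp(-2) + 3*exp(1)

On [-2, 1], (3*exp(x)) - (3*x + 3) = -3*x + 3*exp(x) - 3 is ≥ 0 throughout, so the area is a single integral of |-3*x + 3*exp(x) - 3|.
∫[-2,1] (-3*x + 3*exp(x) - 3) dx = -9/2 - 3*exp(-2) + 3*exp(1).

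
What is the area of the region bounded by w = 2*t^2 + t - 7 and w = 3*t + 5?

Set the curves equal: 2*t^2 + t - 7 = 3*t + 5, so 2*t^2 - 2*t - 12 = 0, which factors as 2*(t - 3)*(t + 2) = 0. The curves meet at t = -2, 3.
On [-2, 3], w = 3*t + 5 is on top; that piece has area ∫[-2,3] (-(2*t^2 - 2*t - 12)) dt = 125/3.

125/3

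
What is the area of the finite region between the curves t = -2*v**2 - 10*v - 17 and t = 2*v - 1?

8/3

Both boundary curves give t as a function of v, so integrate with respect to v. Setting them equal: -2*v**2 - 12*v - 16 = 0, i.e. -2*(v + 2)*(v + 4) = 0, so they meet at v = -4, -2.
For v in [-4, -2], t = -2*v**2 - 10*v - 17 is on the right; area = ∫[-4,-2] (-2*v**2 - 12*v - 16) dv = 8/3.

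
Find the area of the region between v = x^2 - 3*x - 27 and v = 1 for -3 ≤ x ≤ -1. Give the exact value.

106/3

On [-3, -1], (x^2 - 3*x - 27) - (1) = x^2 - 3*x - 28 is ≤ 0 throughout, so the area is a single integral of |x^2 - 3*x - 28|.
∫[-3,-1] (x^2 - 3*x - 28) dx = -106/3; the area of that piece is 106/3.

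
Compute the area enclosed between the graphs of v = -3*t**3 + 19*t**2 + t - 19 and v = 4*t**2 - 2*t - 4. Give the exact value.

Set the curves equal: -3*t**3 + 19*t**2 + t - 19 = 4*t**2 - 2*t - 4, so -3*t**3 + 15*t**2 + 3*t - 15 = 0, which factors as -3*(t - 5)*(t - 1)*(t + 1) = 0. The curves meet at t = -1, 1, 5.
On [-1, 1], v = 4*t**2 - 2*t - 4 is on top; that piece has area ∫[-1,1] (-(-3*t**3 + 15*t**2 + 3*t - 15)) dt = 20.
On [1, 5], v = -3*t**3 + 19*t**2 + t - 19 is on top; that piece has area ∫[1,5] (-3*t**3 + 15*t**2 + 3*t - 15) dt = 128.
Total enclosed area = 20 + 128 = 148.

148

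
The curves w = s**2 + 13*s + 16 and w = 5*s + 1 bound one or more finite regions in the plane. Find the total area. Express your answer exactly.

Set the curves equal: s**2 + 13*s + 16 = 5*s + 1, so s**2 + 8*s + 15 = 0, which factors as (s + 3)*(s + 5) = 0. The curves meet at s = -5, -3.
On [-5, -3], w = 5*s + 1 is on top; that piece has area ∫[-5,-3] (-(s**2 + 8*s + 15)) ds = 4/3.

4/3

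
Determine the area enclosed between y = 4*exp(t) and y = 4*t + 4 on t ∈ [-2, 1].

On [-2, 1], (4*exp(t)) - (4*t + 4) = -4*t + 4*exp(t) - 4 is ≥ 0 throughout, so the area is a single integral of |-4*t + 4*exp(t) - 4|.
∫[-2,1] (-4*t + 4*exp(t) - 4) dt = -6 - 4*exp(-2) + 4*exp(1).

-6 - 4*exp(-2) + 4*exp(1)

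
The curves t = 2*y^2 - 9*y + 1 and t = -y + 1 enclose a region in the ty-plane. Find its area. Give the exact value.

Both boundary curves give t as a function of y, so integrate with respect to y. Setting them equal: 2*y^2 - 8*y = 0, i.e. 2*y*(y - 4) = 0, so they meet at y = 0, 4.
For y in [0, 4], t = 2*y^2 - 9*y + 1 is on the left; area = ∫[0,4] (-(2*y^2 - 8*y)) dy = 64/3.

64/3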